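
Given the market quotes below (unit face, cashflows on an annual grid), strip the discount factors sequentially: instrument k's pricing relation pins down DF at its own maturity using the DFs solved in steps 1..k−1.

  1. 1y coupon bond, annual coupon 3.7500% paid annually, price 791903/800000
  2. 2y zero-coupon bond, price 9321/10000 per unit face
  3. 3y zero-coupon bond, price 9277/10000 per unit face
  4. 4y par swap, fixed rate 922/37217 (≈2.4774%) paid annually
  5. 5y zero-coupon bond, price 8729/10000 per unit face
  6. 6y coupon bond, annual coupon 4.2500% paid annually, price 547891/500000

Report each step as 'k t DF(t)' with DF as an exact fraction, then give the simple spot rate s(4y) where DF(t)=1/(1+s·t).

step 1 [1y] bond c/1=3/80: DF=(791903/800000 − 3/80·(0))/(1+3/80) = 9541/10000 ≈ 0.954100
step 2 [2y] zero: DF = P = 9321/10000 ≈ 0.932100
step 3 [3y] zero: DF = P = 9277/10000 ≈ 0.927700
step 4 [4y] swap r/1=922/37217: DF=(1 − 922/37217·(0.954100+0.932100+0.927700))/(1+922/37217) = 4539/5000 ≈ 0.907800
step 5 [5y] zero: DF = P = 8729/10000 ≈ 0.872900
step 6 [6y] bond c/1=17/400: DF=(547891/500000 − 17/400·(0.954100+0.932100+0.927700+0.907800+0.872900))/(1+17/400) = 4319/5000 ≈ 0.863800

1 1 9541/10000
2 2 9321/10000
3 3 9277/10000
4 4 4539/5000
5 5 8729/10000
6 6 4319/5000
s(4y) = (1/(4539/5000) − 1)/(4) = 461/18156 ≈ 2.5391%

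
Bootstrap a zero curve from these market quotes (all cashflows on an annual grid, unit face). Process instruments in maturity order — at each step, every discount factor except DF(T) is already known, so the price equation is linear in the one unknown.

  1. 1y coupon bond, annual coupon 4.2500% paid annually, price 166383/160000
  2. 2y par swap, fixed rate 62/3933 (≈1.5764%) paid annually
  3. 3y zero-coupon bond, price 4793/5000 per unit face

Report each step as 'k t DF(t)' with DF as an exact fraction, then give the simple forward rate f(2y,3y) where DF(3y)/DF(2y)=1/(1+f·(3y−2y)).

step 1 [1y] bond c/1=17/400: DF=(166383/160000 − 17/400·(0))/(1+17/400) = 399/400 ≈ 0.997500
step 2 [2y] swap r/1=62/3933: DF=(1 − 62/3933·(0.997500))/(1+62/3933) = 969/1000 ≈ 0.969000
step 3 [3y] zero: DF = P = 4793/5000 ≈ 0.958600

1 1 399/400
2 2 969/1000
3 3 4793/5000
f(2y,3y) = ((969/1000)/(4793/5000) − 1)/(1) = 52/4793 ≈ 1.0849%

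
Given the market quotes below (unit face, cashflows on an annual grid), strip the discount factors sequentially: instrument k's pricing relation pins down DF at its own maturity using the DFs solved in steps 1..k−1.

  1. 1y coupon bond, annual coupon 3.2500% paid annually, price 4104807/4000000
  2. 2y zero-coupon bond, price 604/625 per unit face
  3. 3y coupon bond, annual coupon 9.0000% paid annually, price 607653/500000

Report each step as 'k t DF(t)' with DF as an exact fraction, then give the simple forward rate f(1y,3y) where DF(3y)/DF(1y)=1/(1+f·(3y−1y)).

step 1 [1y] bond c/1=13/400: DF=(4104807/4000000 − 13/400·(0))/(1+13/400) = 9939/10000 ≈ 0.993900
step 2 [2y] zero: DF = P = 604/625 ≈ 0.966400
step 3 [3y] bond c/1=9/100: DF=(607653/500000 − 9/100·(0.993900+0.966400))/(1+9/100) = 9531/10000 ≈ 0.953100

1 1 9939/10000
2 2 604/625
3 3 9531/10000
f(1y,3y) = ((9939/10000)/(9531/10000) − 1)/(2) = 68/3177 ≈ 2.1404%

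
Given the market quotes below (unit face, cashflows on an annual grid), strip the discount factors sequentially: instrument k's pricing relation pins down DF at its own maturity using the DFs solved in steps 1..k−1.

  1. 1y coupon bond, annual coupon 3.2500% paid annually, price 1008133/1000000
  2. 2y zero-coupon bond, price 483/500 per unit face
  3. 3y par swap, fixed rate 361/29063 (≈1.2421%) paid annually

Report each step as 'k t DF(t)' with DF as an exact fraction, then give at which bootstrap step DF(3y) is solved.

step 1 [1y] bond c/1=13/400: DF=(1008133/1000000 − 13/400·(0))/(1+13/400) = 2441/2500 ≈ 0.976400
step 2 [2y] zero: DF = P = 483/500 ≈ 0.966000
step 3 [3y] swap r/1=361/29063: DF=(1 − 361/29063·(0.976400+0.966000))/(1+361/29063) = 9639/10000 ≈ 0.963900

1 1 2441/2500
2 2 483/500
3 3 9639/10000
DF(3y) is solved at step 3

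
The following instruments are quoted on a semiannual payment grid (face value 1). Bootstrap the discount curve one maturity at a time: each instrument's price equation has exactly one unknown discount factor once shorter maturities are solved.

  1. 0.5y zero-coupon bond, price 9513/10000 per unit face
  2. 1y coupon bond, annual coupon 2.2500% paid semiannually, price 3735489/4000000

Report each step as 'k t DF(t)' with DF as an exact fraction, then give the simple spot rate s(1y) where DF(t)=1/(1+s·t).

step 1 [0.5y] zero: DF = P = 9513/10000 ≈ 0.951300
step 2 [1y] bond c/2=9/800: DF=(3735489/4000000 − 9/800·(0.951300))/(1+9/800) = 9129/10000 ≈ 0.912900

1 1/2 9513/10000
2 1 9129/10000
s(1y) = (1/(9129/10000) − 1)/(1) = 871/9129 ≈ 9.5410%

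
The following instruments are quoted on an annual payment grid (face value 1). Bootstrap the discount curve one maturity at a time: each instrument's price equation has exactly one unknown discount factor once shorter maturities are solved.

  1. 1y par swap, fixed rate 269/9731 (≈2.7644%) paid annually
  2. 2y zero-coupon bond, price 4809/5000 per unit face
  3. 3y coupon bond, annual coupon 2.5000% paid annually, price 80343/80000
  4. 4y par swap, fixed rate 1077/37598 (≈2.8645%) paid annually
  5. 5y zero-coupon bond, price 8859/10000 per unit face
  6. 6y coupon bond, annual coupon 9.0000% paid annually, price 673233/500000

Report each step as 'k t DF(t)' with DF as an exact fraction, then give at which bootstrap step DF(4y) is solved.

step 1 [1y] swap r/1=269/9731: DF=(1 − 269/9731·(0))/(1+269/9731) = 9731/10000 ≈ 0.973100
step 2 [2y] zero: DF = P = 4809/5000 ≈ 0.961800
step 3 [3y] bond c/1=1/40: DF=(80343/80000 − 1/40·(0.973100+0.961800))/(1+1/40) = 4663/5000 ≈ 0.932600
step 4 [4y] swap r/1=1077/37598: DF=(1 − 1077/37598·(0.973100+0.961800+0.932600))/(1+1077/37598) = 8923/10000 ≈ 0.892300
step 5 [5y] zero: DF = P = 8859/10000 ≈ 0.885900
step 6 [6y] bond c/1=9/100: DF=(673233/500000 − 9/100·(0.973100+0.961800+0.932600+0.892300+0.885900))/(1+9/100) = 8517/10000 ≈ 0.851700

1 1 9731/10000
2 2 4809/5000
3 3 4663/5000
4 4 8923/10000
5 5 8859/10000
6 6 8517/10000
DF(4y) is solved at step 4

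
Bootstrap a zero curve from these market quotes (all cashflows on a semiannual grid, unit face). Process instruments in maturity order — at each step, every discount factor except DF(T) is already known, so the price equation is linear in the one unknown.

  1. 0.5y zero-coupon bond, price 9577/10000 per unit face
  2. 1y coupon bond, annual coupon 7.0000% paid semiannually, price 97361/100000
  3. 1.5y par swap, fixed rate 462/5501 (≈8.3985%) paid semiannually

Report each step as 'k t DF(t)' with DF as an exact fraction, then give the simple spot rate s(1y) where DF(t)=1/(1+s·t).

step 1 [0.5y] zero: DF = P = 9577/10000 ≈ 0.957700
step 2 [1y] bond c/2=7/200: DF=(97361/100000 − 7/200·(0.957700))/(1+7/200) = 9083/10000 ≈ 0.908300
step 3 [1.5y] swap r/2=231/5501: DF=(1 − 231/5501·(0.957700+0.908300))/(1+231/5501) = 1769/2000 ≈ 0.884500

1 1/2 9577/10000
2 1 9083/10000
3 3/2 1769/2000
s(1y) = (1/(9083/10000) − 1)/(1) = 917/9083 ≈ 10.0958%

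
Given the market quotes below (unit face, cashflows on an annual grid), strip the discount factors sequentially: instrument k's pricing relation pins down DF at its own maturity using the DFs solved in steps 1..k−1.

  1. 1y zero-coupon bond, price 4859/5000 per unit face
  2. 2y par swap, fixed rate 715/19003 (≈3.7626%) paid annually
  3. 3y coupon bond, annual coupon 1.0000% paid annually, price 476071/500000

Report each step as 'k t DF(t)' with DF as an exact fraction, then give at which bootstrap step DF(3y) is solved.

1 1 4859/5000
2 2 1857/2000
3 3 9239/10000
DF(3y) is solved at step 3

step 1 [1y] zero: DF = P = 4859/5000 ≈ 0.971800
step 2 [2y] swap r/1=715/19003: DF=(1 − 715/19003·(0.971800))/(1+715/19003) = 1857/2000 ≈ 0.928500
step 3 [3y] bond c/1=1/100: DF=(476071/500000 − 1/100·(0.971800+0.928500))/(1+1/100) = 9239/10000 ≈ 0.923900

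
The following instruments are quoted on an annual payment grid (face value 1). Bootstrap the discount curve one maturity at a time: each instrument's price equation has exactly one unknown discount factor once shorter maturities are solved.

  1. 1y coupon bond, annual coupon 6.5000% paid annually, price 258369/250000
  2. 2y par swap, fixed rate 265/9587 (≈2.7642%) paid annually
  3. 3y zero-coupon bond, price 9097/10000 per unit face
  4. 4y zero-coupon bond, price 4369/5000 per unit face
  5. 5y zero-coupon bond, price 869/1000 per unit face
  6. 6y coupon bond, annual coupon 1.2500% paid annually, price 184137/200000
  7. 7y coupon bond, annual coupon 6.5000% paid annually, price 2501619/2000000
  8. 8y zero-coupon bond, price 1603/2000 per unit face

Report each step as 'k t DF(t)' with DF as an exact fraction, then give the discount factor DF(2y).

1 1 1213/1250
2 2 947/1000
3 3 9097/10000
4 4 4369/5000
5 5 869/1000
6 6 8529/10000
7 7 1687/2000
8 8 1603/2000
DF(2y) = 947/1000 ≈ 0.947000

step 1 [1y] bond c/1=13/200: DF=(258369/250000 − 13/200·(0))/(1+13/200) = 1213/1250 ≈ 0.970400
step 2 [2y] swap r/1=265/9587: DF=(1 − 265/9587·(0.970400))/(1+265/9587) = 947/1000 ≈ 0.947000
step 3 [3y] zero: DF = P = 9097/10000 ≈ 0.909700
step 4 [4y] zero: DF = P = 4369/5000 ≈ 0.873800
step 5 [5y] zero: DF = P = 869/1000 ≈ 0.869000
step 6 [6y] bond c/1=1/80: DF=(184137/200000 − 1/80·(0.970400+0.947000+0.909700+0.873800+0.869000))/(1+1/80) = 8529/10000 ≈ 0.852900
step 7 [7y] bond c/1=13/200: DF=(2501619/2000000 − 13/200·(0.970400+0.947000+0.909700+0.873800+0.869000+0.852900))/(1+13/200) = 1687/2000 ≈ 0.843500
step 8 [8y] zero: DF = P = 1603/2000 ≈ 0.801500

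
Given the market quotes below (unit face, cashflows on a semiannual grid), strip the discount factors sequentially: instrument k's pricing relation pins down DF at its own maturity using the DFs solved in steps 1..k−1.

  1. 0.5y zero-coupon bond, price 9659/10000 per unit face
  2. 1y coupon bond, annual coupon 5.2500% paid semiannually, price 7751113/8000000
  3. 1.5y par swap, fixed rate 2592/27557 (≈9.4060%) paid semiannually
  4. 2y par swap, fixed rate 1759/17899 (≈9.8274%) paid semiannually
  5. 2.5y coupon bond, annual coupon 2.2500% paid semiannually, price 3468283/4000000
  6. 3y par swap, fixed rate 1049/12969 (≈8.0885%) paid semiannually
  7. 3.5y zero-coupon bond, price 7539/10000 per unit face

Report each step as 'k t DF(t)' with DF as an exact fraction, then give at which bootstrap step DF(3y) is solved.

step 1 [0.5y] zero: DF = P = 9659/10000 ≈ 0.965900
step 2 [1y] bond c/2=21/800: DF=(7751113/8000000 − 21/800·(0.965900))/(1+21/800) = 4597/5000 ≈ 0.919400
step 3 [1.5y] swap r/2=1296/27557: DF=(1 − 1296/27557·(0.965900+0.919400))/(1+1296/27557) = 544/625 ≈ 0.870400
step 4 [2y] swap r/2=1759/35798: DF=(1 − 1759/35798·(0.965900+0.919400+0.870400))/(1+1759/35798) = 8241/10000 ≈ 0.824100
step 5 [2.5y] bond c/2=9/800: DF=(3468283/4000000 − 9/800·(0.965900+0.919400+0.870400+0.824100))/(1+9/800) = 511/625 ≈ 0.817600
step 6 [3y] swap r/2=1049/25938: DF=(1 − 1049/25938·(0.965900+0.919400+0.870400+0.824100+0.817600))/(1+1049/25938) = 3951/5000 ≈ 0.790200
step 7 [3.5y] zero: DF = P = 7539/10000 ≈ 0.753900

1 1/2 9659/10000
2 1 4597/5000
3 3/2 544/625
4 2 8241/10000
5 5/2 511/625
6 3 3951/5000
7 7/2 7539/10000
DF(3y) is solved at step 6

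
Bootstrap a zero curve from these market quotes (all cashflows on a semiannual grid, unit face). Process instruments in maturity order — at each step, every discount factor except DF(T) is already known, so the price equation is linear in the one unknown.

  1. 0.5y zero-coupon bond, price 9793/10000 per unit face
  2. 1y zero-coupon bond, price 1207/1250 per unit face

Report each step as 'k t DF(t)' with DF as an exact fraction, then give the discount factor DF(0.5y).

1 1/2 9793/10000
2 1 1207/1250
DF(0.5y) = 9793/10000 ≈ 0.979300

step 1 [0.5y] zero: DF = P = 9793/10000 ≈ 0.979300
step 2 [1y] zero: DF = P = 1207/1250 ≈ 0.965600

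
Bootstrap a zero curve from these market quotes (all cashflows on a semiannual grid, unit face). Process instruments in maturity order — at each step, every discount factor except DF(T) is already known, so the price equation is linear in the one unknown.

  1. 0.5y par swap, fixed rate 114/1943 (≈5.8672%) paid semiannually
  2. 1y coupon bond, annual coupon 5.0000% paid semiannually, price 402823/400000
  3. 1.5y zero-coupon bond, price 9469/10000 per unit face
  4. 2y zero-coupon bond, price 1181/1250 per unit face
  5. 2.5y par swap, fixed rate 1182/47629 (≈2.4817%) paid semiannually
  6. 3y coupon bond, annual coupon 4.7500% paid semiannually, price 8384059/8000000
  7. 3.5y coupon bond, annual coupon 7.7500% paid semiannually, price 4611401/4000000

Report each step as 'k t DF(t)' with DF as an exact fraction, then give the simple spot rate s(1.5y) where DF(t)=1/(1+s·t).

1 1/2 1943/2000
2 1 2397/2500
3 3/2 9469/10000
4 2 1181/1250
5 5/2 9409/10000
6 3 2283/2500
7 7/2 8981/10000
s(1.5y) = (1/(9469/10000) − 1)/(3/2) = 354/9469 ≈ 3.7385%

step 1 [0.5y] swap r/2=57/1943: DF=(1 − 57/1943·(0))/(1+57/1943) = 1943/2000 ≈ 0.971500
step 2 [1y] bond c/2=1/40: DF=(402823/400000 − 1/40·(0.971500))/(1+1/40) = 2397/2500 ≈ 0.958800
step 3 [1.5y] zero: DF = P = 9469/10000 ≈ 0.946900
step 4 [2y] zero: DF = P = 1181/1250 ≈ 0.944800
step 5 [2.5y] swap r/2=591/47629: DF=(1 − 591/47629·(0.971500+0.958800+0.946900+0.944800))/(1+591/47629) = 9409/10000 ≈ 0.940900
step 6 [3y] bond c/2=19/800: DF=(8384059/8000000 − 19/800·(0.971500+0.958800+0.946900+0.944800+0.940900))/(1+19/800) = 2283/2500 ≈ 0.913200
step 7 [3.5y] bond c/2=31/800: DF=(4611401/4000000 − 31/800·(0.971500+0.958800+0.946900+0.944800+0.940900+0.913200))/(1+31/800) = 8981/10000 ≈ 0.898100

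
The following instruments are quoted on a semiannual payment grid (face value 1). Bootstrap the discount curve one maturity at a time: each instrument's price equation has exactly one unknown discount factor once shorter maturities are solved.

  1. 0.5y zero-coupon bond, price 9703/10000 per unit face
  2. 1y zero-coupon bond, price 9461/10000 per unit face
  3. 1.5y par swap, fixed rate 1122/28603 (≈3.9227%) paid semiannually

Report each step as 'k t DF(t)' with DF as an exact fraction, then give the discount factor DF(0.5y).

1 1/2 9703/10000
2 1 9461/10000
3 3/2 9439/10000
DF(0.5y) = 9703/10000 ≈ 0.970300

step 1 [0.5y] zero: DF = P = 9703/10000 ≈ 0.970300
step 2 [1y] zero: DF = P = 9461/10000 ≈ 0.946100
step 3 [1.5y] swap r/2=561/28603: DF=(1 − 561/28603·(0.970300+0.946100))/(1+561/28603) = 9439/10000 ≈ 0.943900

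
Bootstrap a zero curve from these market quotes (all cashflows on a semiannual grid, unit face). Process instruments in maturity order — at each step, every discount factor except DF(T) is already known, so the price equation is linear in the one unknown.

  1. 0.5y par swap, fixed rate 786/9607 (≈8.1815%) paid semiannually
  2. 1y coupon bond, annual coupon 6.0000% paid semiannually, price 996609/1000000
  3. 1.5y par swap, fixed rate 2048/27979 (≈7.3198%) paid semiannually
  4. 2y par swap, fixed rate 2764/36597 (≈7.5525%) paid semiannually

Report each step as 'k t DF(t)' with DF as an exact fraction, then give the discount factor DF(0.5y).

1 1/2 9607/10000
2 1 2349/2500
3 3/2 561/625
4 2 4309/5000
DF(0.5y) = 9607/10000 ≈ 0.960700

step 1 [0.5y] swap r/2=393/9607: DF=(1 − 393/9607·(0))/(1+393/9607) = 9607/10000 ≈ 0.960700
step 2 [1y] bond c/2=3/100: DF=(996609/1000000 − 3/100·(0.960700))/(1+3/100) = 2349/2500 ≈ 0.939600
step 3 [1.5y] swap r/2=1024/27979: DF=(1 − 1024/27979·(0.960700+0.939600))/(1+1024/27979) = 561/625 ≈ 0.897600
step 4 [2y] swap r/2=1382/36597: DF=(1 − 1382/36597·(0.960700+0.939600+0.897600))/(1+1382/36597) = 4309/5000 ≈ 0.861800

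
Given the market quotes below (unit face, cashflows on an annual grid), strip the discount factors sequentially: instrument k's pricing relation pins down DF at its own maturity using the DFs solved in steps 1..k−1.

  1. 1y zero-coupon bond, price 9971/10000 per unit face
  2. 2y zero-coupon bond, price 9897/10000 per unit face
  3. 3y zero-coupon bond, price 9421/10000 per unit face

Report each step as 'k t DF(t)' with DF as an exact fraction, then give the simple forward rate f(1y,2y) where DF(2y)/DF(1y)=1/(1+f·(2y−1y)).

1 1 9971/10000
2 2 9897/10000
3 3 9421/10000
f(1y,2y) = ((9971/10000)/(9897/10000) − 1)/(1) = 74/9897 ≈ 0.7477%

step 1 [1y] zero: DF = P = 9971/10000 ≈ 0.997100
step 2 [2y] zero: DF = P = 9897/10000 ≈ 0.989700
step 3 [3y] zero: DF = P = 9421/10000 ≈ 0.942100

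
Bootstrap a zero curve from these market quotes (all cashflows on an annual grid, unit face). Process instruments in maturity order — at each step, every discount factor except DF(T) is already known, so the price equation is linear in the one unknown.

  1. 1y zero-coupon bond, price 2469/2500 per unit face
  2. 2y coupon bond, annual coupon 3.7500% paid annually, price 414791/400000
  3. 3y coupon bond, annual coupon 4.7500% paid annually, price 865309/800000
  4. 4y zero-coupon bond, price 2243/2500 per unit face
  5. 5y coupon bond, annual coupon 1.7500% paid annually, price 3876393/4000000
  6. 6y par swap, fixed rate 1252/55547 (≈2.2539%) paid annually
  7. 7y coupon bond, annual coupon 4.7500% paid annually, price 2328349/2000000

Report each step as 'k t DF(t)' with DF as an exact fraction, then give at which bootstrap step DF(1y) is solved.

step 1 [1y] zero: DF = P = 2469/2500 ≈ 0.987600
step 2 [2y] bond c/1=3/80: DF=(414791/400000 − 3/80·(0.987600))/(1+3/80) = 4819/5000 ≈ 0.963800
step 3 [3y] bond c/1=19/400: DF=(865309/800000 − 19/400·(0.987600+0.963800))/(1+19/400) = 9441/10000 ≈ 0.944100
step 4 [4y] zero: DF = P = 2243/2500 ≈ 0.897200
step 5 [5y] bond c/1=7/400: DF=(3876393/4000000 − 7/400·(0.987600+0.963800+0.944100+0.897200))/(1+7/400) = 1109/1250 ≈ 0.887200
step 6 [6y] swap r/1=1252/55547: DF=(1 − 1252/55547·(0.987600+0.963800+0.944100+0.897200+0.887200))/(1+1252/55547) = 2187/2500 ≈ 0.874800
step 7 [7y] bond c/1=19/400: DF=(2328349/2000000 − 19/400·(0.987600+0.963800+0.944100+0.897200+0.887200+0.874800))/(1+19/400) = 1719/2000 ≈ 0.859500

1 1 2469/2500
2 2 4819/5000
3 3 9441/10000
4 4 2243/2500
5 5 1109/1250
6 6 2187/2500
7 7 1719/2000
DF(1y) is solved at step 1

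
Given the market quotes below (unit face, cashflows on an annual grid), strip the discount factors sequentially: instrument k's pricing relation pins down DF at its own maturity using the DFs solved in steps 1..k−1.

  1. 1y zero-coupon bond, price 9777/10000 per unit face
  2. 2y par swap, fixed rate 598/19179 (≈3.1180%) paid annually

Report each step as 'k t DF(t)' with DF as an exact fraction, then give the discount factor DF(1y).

1 1 9777/10000
2 2 4701/5000
DF(1y) = 9777/10000 ≈ 0.977700

step 1 [1y] zero: DF = P = 9777/10000 ≈ 0.977700
step 2 [2y] swap r/1=598/19179: DF=(1 − 598/19179·(0.977700))/(1+598/19179) = 4701/5000 ≈ 0.940200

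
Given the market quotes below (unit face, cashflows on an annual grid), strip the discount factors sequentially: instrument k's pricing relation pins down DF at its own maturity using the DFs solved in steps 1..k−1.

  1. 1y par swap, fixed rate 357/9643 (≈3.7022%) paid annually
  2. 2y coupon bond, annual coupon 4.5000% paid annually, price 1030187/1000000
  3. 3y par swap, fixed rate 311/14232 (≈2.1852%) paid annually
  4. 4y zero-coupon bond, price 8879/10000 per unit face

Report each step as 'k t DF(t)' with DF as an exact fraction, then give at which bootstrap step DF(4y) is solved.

step 1 [1y] swap r/1=357/9643: DF=(1 − 357/9643·(0))/(1+357/9643) = 9643/10000 ≈ 0.964300
step 2 [2y] bond c/1=9/200: DF=(1030187/1000000 − 9/200·(0.964300))/(1+9/200) = 9443/10000 ≈ 0.944300
step 3 [3y] swap r/1=311/14232: DF=(1 − 311/14232·(0.964300+0.944300))/(1+311/14232) = 4689/5000 ≈ 0.937800
step 4 [4y] zero: DF = P = 8879/10000 ≈ 0.887900

1 1 9643/10000
2 2 9443/10000
3 3 4689/5000
4 4 8879/10000
DF(4y) is solved at step 4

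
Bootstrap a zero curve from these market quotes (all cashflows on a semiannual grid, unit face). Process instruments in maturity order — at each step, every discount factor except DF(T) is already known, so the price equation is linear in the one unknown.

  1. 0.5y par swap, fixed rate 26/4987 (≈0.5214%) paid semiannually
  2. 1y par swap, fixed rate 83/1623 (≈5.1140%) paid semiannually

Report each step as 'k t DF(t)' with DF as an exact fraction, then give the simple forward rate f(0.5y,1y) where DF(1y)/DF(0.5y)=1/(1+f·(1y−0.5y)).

step 1 [0.5y] swap r/2=13/4987: DF=(1 − 13/4987·(0))/(1+13/4987) = 4987/5000 ≈ 0.997400
step 2 [1y] swap r/2=83/3246: DF=(1 − 83/3246·(0.997400))/(1+83/3246) = 4751/5000 ≈ 0.950200

1 1/2 4987/5000
2 1 4751/5000
f(0.5y,1y) = ((4987/5000)/(4751/5000) − 1)/(1/2) = 472/4751 ≈ 9.9348%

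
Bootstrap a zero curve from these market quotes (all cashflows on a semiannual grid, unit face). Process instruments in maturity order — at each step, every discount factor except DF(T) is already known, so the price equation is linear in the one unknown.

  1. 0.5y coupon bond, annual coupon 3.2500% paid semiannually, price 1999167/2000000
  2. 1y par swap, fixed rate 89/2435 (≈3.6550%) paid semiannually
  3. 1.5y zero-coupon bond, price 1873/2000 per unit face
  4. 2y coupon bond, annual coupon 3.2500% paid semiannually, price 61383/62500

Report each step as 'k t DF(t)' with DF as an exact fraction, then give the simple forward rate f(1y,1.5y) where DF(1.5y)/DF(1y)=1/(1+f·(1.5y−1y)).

1 1/2 2459/2500
2 1 2411/2500
3 3/2 1873/2000
4 2 9203/10000
f(1y,1.5y) = ((2411/2500)/(1873/2000) − 1)/(1/2) = 558/9365 ≈ 5.9584%

step 1 [0.5y] bond c/2=13/800: DF=(1999167/2000000 − 13/800·(0))/(1+13/800) = 2459/2500 ≈ 0.983600
step 2 [1y] swap r/2=89/4870: DF=(1 − 89/4870·(0.983600))/(1+89/4870) = 2411/2500 ≈ 0.964400
step 3 [1.5y] zero: DF = P = 1873/2000 ≈ 0.936500
step 4 [2y] bond c/2=13/800: DF=(61383/62500 − 13/800·(0.983600+0.964400+0.936500))/(1+13/800) = 9203/10000 ≈ 0.920300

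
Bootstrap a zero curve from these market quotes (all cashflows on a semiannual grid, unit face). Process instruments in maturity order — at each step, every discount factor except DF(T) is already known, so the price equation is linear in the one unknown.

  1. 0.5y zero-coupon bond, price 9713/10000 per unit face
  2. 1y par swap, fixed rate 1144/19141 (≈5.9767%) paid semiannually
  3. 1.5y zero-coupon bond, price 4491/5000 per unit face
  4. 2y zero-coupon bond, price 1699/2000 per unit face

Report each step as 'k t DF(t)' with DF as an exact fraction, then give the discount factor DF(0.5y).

step 1 [0.5y] zero: DF = P = 9713/10000 ≈ 0.971300
step 2 [1y] swap r/2=572/19141: DF=(1 − 572/19141·(0.971300))/(1+572/19141) = 2357/2500 ≈ 0.942800
step 3 [1.5y] zero: DF = P = 4491/5000 ≈ 0.898200
step 4 [2y] zero: DF = P = 1699/2000 ≈ 0.849500

1 1/2 9713/10000
2 1 2357/2500
3 3/2 4491/5000
4 2 1699/2000
DF(0.5y) = 9713/10000 ≈ 0.971300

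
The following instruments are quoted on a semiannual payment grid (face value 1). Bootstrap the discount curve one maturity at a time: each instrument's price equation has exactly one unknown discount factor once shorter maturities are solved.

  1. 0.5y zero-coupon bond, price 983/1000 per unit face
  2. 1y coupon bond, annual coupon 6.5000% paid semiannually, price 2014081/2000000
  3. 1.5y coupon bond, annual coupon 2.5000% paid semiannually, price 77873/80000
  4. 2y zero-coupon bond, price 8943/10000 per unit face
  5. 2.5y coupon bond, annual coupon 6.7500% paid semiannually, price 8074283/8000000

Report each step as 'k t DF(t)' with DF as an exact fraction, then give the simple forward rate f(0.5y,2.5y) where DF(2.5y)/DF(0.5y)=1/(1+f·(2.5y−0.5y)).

step 1 [0.5y] zero: DF = P = 983/1000 ≈ 0.983000
step 2 [1y] bond c/2=13/400: DF=(2014081/2000000 − 13/400·(0.983000))/(1+13/400) = 2361/2500 ≈ 0.944400
step 3 [1.5y] bond c/2=1/80: DF=(77873/80000 − 1/80·(0.983000+0.944400))/(1+1/80) = 586/625 ≈ 0.937600
step 4 [2y] zero: DF = P = 8943/10000 ≈ 0.894300
step 5 [2.5y] bond c/2=27/800: DF=(8074283/8000000 − 27/800·(0.983000+0.944400+0.937600+0.894300))/(1+27/800) = 1067/1250 ≈ 0.853600

1 1/2 983/1000
2 1 2361/2500
3 3/2 586/625
4 2 8943/10000
5 5/2 1067/1250
f(0.5y,2.5y) = ((983/1000)/(1067/1250) − 1)/(2) = 647/8536 ≈ 7.5797%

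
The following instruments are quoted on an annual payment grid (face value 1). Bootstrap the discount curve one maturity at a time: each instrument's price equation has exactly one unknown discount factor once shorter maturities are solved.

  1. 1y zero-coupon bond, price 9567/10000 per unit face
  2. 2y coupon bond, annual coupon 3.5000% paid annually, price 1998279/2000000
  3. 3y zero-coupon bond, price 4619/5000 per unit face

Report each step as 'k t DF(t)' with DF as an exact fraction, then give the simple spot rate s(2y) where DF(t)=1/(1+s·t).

step 1 [1y] zero: DF = P = 9567/10000 ≈ 0.956700
step 2 [2y] bond c/1=7/200: DF=(1998279/2000000 − 7/200·(0.956700))/(1+7/200) = 933/1000 ≈ 0.933000
step 3 [3y] zero: DF = P = 4619/5000 ≈ 0.923800

1 1 9567/10000
2 2 933/1000
3 3 4619/5000
s(2y) = (1/(933/1000) − 1)/(2) = 67/1866 ≈ 3.5906%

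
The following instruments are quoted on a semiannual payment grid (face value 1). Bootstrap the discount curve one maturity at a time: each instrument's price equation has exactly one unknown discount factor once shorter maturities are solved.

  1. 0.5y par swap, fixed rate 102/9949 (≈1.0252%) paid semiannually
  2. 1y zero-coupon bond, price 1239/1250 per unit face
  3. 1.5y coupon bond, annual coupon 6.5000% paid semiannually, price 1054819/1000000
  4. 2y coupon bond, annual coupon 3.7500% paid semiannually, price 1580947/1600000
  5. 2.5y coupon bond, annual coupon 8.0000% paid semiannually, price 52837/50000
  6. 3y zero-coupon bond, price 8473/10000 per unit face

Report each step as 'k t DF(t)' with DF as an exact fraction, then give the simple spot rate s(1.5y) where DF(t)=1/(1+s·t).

1 1/2 9949/10000
2 1 1239/1250
3 3/2 9591/10000
4 2 9157/10000
5 5/2 2169/2500
6 3 8473/10000
s(1.5y) = (1/(9591/10000) − 1)/(3/2) = 818/28773 ≈ 2.8429%

step 1 [0.5y] swap r/2=51/9949: DF=(1 − 51/9949·(0))/(1+51/9949) = 9949/10000 ≈ 0.994900
step 2 [1y] zero: DF = P = 1239/1250 ≈ 0.991200
step 3 [1.5y] bond c/2=13/400: DF=(1054819/1000000 − 13/400·(0.994900+0.991200))/(1+13/400) = 9591/10000 ≈ 0.959100
step 4 [2y] bond c/2=3/160: DF=(1580947/1600000 − 3/160·(0.994900+0.991200+0.959100))/(1+3/160) = 9157/10000 ≈ 0.915700
step 5 [2.5y] bond c/2=1/25: DF=(52837/50000 − 1/25·(0.994900+0.991200+0.959100+0.915700))/(1+1/25) = 2169/2500 ≈ 0.867600
step 6 [3y] zero: DF = P = 8473/10000 ≈ 0.847300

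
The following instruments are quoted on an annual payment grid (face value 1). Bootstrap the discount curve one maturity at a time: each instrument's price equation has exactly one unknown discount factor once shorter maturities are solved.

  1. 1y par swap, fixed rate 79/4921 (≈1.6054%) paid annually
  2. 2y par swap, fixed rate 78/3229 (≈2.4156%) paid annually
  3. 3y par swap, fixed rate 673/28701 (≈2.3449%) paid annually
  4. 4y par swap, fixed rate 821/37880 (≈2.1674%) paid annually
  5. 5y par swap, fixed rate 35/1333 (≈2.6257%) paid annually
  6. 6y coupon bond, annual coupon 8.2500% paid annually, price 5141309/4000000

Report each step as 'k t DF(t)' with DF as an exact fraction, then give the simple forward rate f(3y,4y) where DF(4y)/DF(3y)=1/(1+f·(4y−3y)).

step 1 [1y] swap r/1=79/4921: DF=(1 − 79/4921·(0))/(1+79/4921) = 4921/5000 ≈ 0.984200
step 2 [2y] swap r/1=78/3229: DF=(1 − 78/3229·(0.984200))/(1+78/3229) = 2383/2500 ≈ 0.953200
step 3 [3y] swap r/1=673/28701: DF=(1 − 673/28701·(0.984200+0.953200))/(1+673/28701) = 9327/10000 ≈ 0.932700
step 4 [4y] swap r/1=821/37880: DF=(1 − 821/37880·(0.984200+0.953200+0.932700))/(1+821/37880) = 9179/10000 ≈ 0.917900
step 5 [5y] swap r/1=35/1333: DF=(1 − 35/1333·(0.984200+0.953200+0.932700+0.917900))/(1+35/1333) = 351/400 ≈ 0.877500
step 6 [6y] bond c/1=33/400: DF=(5141309/4000000 − 33/400·(0.984200+0.953200+0.932700+0.917900+0.877500))/(1+33/400) = 4159/5000 ≈ 0.831800

1 1 4921/5000
2 2 2383/2500
3 3 9327/10000
4 4 9179/10000
5 5 351/400
6 6 4159/5000
f(3y,4y) = ((9327/10000)/(9179/10000) − 1)/(1) = 148/9179 ≈ 1.6124%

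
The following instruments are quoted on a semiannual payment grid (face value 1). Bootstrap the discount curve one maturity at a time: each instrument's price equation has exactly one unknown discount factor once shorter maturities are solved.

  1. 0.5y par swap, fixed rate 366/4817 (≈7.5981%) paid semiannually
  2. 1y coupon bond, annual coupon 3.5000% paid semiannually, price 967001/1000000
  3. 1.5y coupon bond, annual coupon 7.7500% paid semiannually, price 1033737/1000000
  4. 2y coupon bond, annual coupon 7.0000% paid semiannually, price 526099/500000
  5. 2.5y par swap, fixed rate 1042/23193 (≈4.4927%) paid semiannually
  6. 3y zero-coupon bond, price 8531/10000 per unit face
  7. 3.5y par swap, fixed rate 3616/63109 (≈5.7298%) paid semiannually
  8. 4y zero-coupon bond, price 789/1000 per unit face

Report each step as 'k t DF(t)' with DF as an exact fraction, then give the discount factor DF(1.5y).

1 1/2 4817/5000
2 1 4669/5000
3 3/2 2311/2500
4 2 2303/2500
5 5/2 4479/5000
6 3 8531/10000
7 7/2 512/625
8 4 789/1000
DF(1.5y) = 2311/2500 ≈ 0.924400

step 1 [0.5y] swap r/2=183/4817: DF=(1 − 183/4817·(0))/(1+183/4817) = 4817/5000 ≈ 0.963400
step 2 [1y] bond c/2=7/400: DF=(967001/1000000 − 7/400·(0.963400))/(1+7/400) = 4669/5000 ≈ 0.933800
step 3 [1.5y] bond c/2=31/800: DF=(1033737/1000000 − 31/800·(0.963400+0.933800))/(1+31/800) = 2311/2500 ≈ 0.924400
step 4 [2y] bond c/2=7/200: DF=(526099/500000 − 7/200·(0.963400+0.933800+0.924400))/(1+7/200) = 2303/2500 ≈ 0.921200
step 5 [2.5y] swap r/2=521/23193: DF=(1 − 521/23193·(0.963400+0.933800+0.924400+0.921200))/(1+521/23193) = 4479/5000 ≈ 0.895800
step 6 [3y] zero: DF = P = 8531/10000 ≈ 0.853100
step 7 [3.5y] swap r/2=1808/63109: DF=(1 − 1808/63109·(0.963400+0.933800+0.924400+0.921200+0.895800+0.853100))/(1+1808/63109) = 512/625 ≈ 0.819200
step 8 [4y] zero: DF = P = 789/1000 ≈ 0.789000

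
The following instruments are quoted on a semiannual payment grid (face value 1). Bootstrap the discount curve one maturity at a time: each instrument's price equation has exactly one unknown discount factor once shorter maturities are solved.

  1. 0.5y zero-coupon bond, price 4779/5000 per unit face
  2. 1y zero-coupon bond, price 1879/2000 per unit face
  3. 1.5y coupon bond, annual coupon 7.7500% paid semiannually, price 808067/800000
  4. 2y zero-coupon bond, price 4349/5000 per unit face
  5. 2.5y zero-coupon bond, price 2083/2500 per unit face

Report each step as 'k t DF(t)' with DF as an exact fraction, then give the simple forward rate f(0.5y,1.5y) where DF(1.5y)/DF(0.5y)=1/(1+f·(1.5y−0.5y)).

step 1 [0.5y] zero: DF = P = 4779/5000 ≈ 0.955800
step 2 [1y] zero: DF = P = 1879/2000 ≈ 0.939500
step 3 [1.5y] bond c/2=31/800: DF=(808067/800000 − 31/800·(0.955800+0.939500))/(1+31/800) = 9017/10000 ≈ 0.901700
step 4 [2y] zero: DF = P = 4349/5000 ≈ 0.869800
step 5 [2.5y] zero: DF = P = 2083/2500 ≈ 0.833200

1 1/2 4779/5000
2 1 1879/2000
3 3/2 9017/10000
4 2 4349/5000
5 5/2 2083/2500
f(0.5y,1.5y) = ((4779/5000)/(9017/10000) − 1)/(1) = 541/9017 ≈ 5.9998%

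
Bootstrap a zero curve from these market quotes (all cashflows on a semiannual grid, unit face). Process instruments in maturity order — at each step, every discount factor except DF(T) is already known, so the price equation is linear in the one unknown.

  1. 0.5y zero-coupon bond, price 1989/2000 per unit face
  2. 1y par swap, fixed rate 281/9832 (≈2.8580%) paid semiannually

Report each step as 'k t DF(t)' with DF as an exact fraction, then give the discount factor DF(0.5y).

step 1 [0.5y] zero: DF = P = 1989/2000 ≈ 0.994500
step 2 [1y] swap r/2=281/19664: DF=(1 − 281/19664·(0.994500))/(1+281/19664) = 9719/10000 ≈ 0.971900

1 1/2 1989/2000
2 1 9719/10000
DF(0.5y) = 1989/2000 ≈ 0.994500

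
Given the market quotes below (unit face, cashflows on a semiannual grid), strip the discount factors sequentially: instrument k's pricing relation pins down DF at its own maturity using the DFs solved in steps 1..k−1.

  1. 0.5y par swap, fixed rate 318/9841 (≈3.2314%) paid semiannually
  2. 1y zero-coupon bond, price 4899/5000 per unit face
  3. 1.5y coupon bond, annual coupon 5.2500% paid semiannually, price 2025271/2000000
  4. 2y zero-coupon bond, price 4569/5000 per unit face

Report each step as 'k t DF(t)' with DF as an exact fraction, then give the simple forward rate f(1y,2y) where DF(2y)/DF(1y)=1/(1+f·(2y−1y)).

step 1 [0.5y] swap r/2=159/9841: DF=(1 − 159/9841·(0))/(1+159/9841) = 9841/10000 ≈ 0.984100
step 2 [1y] zero: DF = P = 4899/5000 ≈ 0.979800
step 3 [1.5y] bond c/2=21/800: DF=(2025271/2000000 − 21/800·(0.984100+0.979800))/(1+21/800) = 1873/2000 ≈ 0.936500
step 4 [2y] zero: DF = P = 4569/5000 ≈ 0.913800

1 1/2 9841/10000
2 1 4899/5000
3 3/2 1873/2000
4 2 4569/5000
f(1y,2y) = ((4899/5000)/(4569/5000) − 1)/(1) = 110/1523 ≈ 7.2226%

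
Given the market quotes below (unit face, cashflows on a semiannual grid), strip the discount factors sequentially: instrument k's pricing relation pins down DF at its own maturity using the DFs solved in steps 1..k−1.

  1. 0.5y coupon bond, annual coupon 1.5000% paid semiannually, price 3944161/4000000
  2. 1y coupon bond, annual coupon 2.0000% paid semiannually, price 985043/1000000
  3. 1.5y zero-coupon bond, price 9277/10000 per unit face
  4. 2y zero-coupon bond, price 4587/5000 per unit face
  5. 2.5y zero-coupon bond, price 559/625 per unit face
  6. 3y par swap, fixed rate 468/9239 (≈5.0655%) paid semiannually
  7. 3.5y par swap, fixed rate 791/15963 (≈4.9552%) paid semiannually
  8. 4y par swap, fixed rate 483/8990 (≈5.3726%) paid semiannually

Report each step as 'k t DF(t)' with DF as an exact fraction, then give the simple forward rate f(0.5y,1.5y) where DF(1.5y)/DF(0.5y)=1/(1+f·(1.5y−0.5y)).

step 1 [0.5y] bond c/2=3/400: DF=(3944161/4000000 − 3/400·(0))/(1+3/400) = 9787/10000 ≈ 0.978700
step 2 [1y] bond c/2=1/100: DF=(985043/1000000 − 1/100·(0.978700))/(1+1/100) = 1207/1250 ≈ 0.965600
step 3 [1.5y] zero: DF = P = 9277/10000 ≈ 0.927700
step 4 [2y] zero: DF = P = 4587/5000 ≈ 0.917400
step 5 [2.5y] zero: DF = P = 559/625 ≈ 0.894400
step 6 [3y] swap r/2=234/9239: DF=(1 − 234/9239·(0.978700+0.965600+0.927700+0.917400+0.894400))/(1+234/9239) = 2149/2500 ≈ 0.859600
step 7 [3.5y] swap r/2=791/31926: DF=(1 − 791/31926·(0.978700+0.965600+0.927700+0.917400+0.894400+0.859600))/(1+791/31926) = 4209/5000 ≈ 0.841800
step 8 [4y] swap r/2=483/17980: DF=(1 − 483/17980·(0.978700+0.965600+0.927700+0.917400+0.894400+0.859600+0.841800))/(1+483/17980) = 2017/2500 ≈ 0.806800

1 1/2 9787/10000
2 1 1207/1250
3 3/2 9277/10000
4 2 4587/5000
5 5/2 559/625
6 3 2149/2500
7 7/2 4209/5000
8 4 2017/2500
f(0.5y,1.5y) = ((9787/10000)/(9277/10000) − 1)/(1) = 510/9277 ≈ 5.4975%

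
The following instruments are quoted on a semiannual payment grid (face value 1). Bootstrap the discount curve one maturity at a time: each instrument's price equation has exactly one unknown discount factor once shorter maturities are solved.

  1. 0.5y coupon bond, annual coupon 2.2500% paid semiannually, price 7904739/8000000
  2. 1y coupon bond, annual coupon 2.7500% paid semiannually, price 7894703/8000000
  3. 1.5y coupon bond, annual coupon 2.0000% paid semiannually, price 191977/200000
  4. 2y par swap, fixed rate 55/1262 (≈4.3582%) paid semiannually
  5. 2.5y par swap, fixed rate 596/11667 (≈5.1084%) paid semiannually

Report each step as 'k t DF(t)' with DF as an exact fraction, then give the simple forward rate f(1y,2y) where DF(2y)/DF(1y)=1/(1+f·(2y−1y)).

step 1 [0.5y] bond c/2=9/800: DF=(7904739/8000000 − 9/800·(0))/(1+9/800) = 9771/10000 ≈ 0.977100
step 2 [1y] bond c/2=11/800: DF=(7894703/8000000 − 11/800·(0.977100))/(1+11/800) = 4801/5000 ≈ 0.960200
step 3 [1.5y] bond c/2=1/100: DF=(191977/200000 − 1/100·(0.977100+0.960200))/(1+1/100) = 582/625 ≈ 0.931200
step 4 [2y] swap r/2=55/2524: DF=(1 − 55/2524·(0.977100+0.960200+0.931200))/(1+55/2524) = 367/400 ≈ 0.917500
step 5 [2.5y] swap r/2=298/11667: DF=(1 − 298/11667·(0.977100+0.960200+0.931200+0.917500))/(1+298/11667) = 1101/1250 ≈ 0.880800

1 1/2 9771/10000
2 1 4801/5000
3 3/2 582/625
4 2 367/400
5 5/2 1101/1250
f(1y,2y) = ((4801/5000)/(367/400) − 1)/(1) = 427/9175 ≈ 4.6540%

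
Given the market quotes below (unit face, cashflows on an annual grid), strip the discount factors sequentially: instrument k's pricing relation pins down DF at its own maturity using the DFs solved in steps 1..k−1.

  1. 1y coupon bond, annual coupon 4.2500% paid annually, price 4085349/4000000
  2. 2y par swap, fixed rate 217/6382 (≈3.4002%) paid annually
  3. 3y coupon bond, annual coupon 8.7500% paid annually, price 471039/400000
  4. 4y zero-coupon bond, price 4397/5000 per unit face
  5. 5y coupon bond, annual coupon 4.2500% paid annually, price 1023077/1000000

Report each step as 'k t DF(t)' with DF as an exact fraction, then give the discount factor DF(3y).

1 1 9797/10000
2 2 9349/10000
3 3 1161/1250
4 4 4397/5000
5 5 1037/1250
DF(3y) = 1161/1250 ≈ 0.928800

step 1 [1y] bond c/1=17/400: DF=(4085349/4000000 − 17/400·(0))/(1+17/400) = 9797/10000 ≈ 0.979700
step 2 [2y] swap r/1=217/6382: DF=(1 − 217/6382·(0.979700))/(1+217/6382) = 9349/10000 ≈ 0.934900
step 3 [3y] bond c/1=7/80: DF=(471039/400000 − 7/80·(0.979700+0.934900))/(1+7/80) = 1161/1250 ≈ 0.928800
step 4 [4y] zero: DF = P = 4397/5000 ≈ 0.879400
step 5 [5y] bond c/1=17/400: DF=(1023077/1000000 − 17/400·(0.979700+0.934900+0.928800+0.879400))/(1+17/400) = 1037/1250 ≈ 0.829600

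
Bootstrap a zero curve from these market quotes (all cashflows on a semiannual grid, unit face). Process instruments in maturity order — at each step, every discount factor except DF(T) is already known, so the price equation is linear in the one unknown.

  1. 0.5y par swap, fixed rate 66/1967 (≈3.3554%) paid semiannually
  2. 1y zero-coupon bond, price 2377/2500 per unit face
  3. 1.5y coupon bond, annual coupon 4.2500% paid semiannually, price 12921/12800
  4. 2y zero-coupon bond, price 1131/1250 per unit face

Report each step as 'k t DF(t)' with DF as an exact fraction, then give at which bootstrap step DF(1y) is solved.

1 1/2 1967/2000
2 1 2377/2500
3 3/2 4741/5000
4 2 1131/1250
DF(1y) is solved at step 2

step 1 [0.5y] swap r/2=33/1967: DF=(1 − 33/1967·(0))/(1+33/1967) = 1967/2000 ≈ 0.983500
step 2 [1y] zero: DF = P = 2377/2500 ≈ 0.950800
step 3 [1.5y] bond c/2=17/800: DF=(12921/12800 − 17/800·(0.983500+0.950800))/(1+17/800) = 4741/5000 ≈ 0.948200
step 4 [2y] zero: DF = P = 1131/1250 ≈ 0.904800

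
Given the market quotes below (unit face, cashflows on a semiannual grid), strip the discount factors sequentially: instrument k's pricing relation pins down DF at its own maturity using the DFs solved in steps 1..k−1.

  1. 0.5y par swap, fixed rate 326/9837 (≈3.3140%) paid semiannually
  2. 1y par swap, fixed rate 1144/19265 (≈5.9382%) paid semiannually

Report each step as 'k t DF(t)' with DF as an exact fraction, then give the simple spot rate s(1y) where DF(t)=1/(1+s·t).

1 1/2 9837/10000
2 1 2357/2500
s(1y) = (1/(2357/2500) − 1)/(1) = 143/2357 ≈ 6.0670%

step 1 [0.5y] swap r/2=163/9837: DF=(1 − 163/9837·(0))/(1+163/9837) = 9837/10000 ≈ 0.983700
step 2 [1y] swap r/2=572/19265: DF=(1 − 572/19265·(0.983700))/(1+572/19265) = 2357/2500 ≈ 0.942800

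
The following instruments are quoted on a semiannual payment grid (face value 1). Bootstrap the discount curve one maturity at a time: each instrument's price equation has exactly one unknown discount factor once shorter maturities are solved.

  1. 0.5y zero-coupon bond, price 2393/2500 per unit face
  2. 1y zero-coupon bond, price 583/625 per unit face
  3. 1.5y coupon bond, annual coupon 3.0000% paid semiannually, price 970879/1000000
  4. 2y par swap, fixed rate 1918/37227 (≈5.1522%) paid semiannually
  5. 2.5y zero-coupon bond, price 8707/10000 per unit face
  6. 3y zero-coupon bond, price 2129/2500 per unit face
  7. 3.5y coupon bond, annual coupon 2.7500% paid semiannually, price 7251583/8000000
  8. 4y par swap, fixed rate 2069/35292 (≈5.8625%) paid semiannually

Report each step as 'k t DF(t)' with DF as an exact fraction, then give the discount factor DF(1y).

step 1 [0.5y] zero: DF = P = 2393/2500 ≈ 0.957200
step 2 [1y] zero: DF = P = 583/625 ≈ 0.932800
step 3 [1.5y] bond c/2=3/200: DF=(970879/1000000 − 3/200·(0.957200+0.932800))/(1+3/200) = 4643/5000 ≈ 0.928600
step 4 [2y] swap r/2=959/37227: DF=(1 − 959/37227·(0.957200+0.932800+0.928600))/(1+959/37227) = 9041/10000 ≈ 0.904100
step 5 [2.5y] zero: DF = P = 8707/10000 ≈ 0.870700
step 6 [3y] zero: DF = P = 2129/2500 ≈ 0.851600
step 7 [3.5y] bond c/2=11/800: DF=(7251583/8000000 − 11/800·(0.957200+0.932800+0.928600+0.904100+0.870700+0.851600))/(1+11/800) = 8203/10000 ≈ 0.820300
step 8 [4y] swap r/2=2069/70584: DF=(1 − 2069/70584·(0.957200+0.932800+0.928600+0.904100+0.870700+0.851600+0.820300))/(1+2069/70584) = 7931/10000 ≈ 0.793100

1 1/2 2393/2500
2 1 583/625
3 3/2 4643/5000
4 2 9041/10000
5 5/2 8707/10000
6 3 2129/2500
7 7/2 8203/10000
8 4 7931/10000
DF(1y) = 583/625 ≈ 0.932800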